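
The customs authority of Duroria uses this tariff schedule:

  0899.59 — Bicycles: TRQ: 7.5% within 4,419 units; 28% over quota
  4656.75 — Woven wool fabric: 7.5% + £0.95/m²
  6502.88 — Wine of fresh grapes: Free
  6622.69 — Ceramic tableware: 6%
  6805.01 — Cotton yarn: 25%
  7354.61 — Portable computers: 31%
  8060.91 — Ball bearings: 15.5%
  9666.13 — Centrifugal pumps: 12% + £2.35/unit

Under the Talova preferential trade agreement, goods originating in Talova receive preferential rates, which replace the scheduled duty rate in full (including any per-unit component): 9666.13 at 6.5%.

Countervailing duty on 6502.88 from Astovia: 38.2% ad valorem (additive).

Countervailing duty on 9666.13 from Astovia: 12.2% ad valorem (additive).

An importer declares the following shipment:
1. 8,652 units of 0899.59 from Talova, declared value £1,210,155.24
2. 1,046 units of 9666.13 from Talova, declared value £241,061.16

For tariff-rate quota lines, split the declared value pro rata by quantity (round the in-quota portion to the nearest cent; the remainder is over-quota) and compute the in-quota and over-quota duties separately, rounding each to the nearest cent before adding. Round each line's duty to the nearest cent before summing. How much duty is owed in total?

£227,804.91

Line 1 (0899.59, Talova, 8,652 units, £1,210,155.24):
Code 0899.59 is under a tariff-rate quota (threshold 4,419 units). In-quota: 4,419 units at 7.5%; over-quota: 4,233 units at 28%.
Pro-rata value split: in-quota = £1,210,155.24 × 4,419/8,652 = £618,085.53; over-quota = £1,210,155.24 − £618,085.53 = £592,069.71.
In-quota duty = £618,085.53 × 7.5% = £46,356.41. Over-quota duty = £592,069.71 × 28% = £165,779.52.
Line duty = £46,356.41 + £165,779.52 = £212,135.93.
Line 2 (9666.13, Talova, 1,046 units, £241,061.16):
Base rate for 9666.13 is 12% + £2.35/unit.
Origin Talova qualifies under the Duroria–Talova agreement and 9666.13 is covered: preferential rate 6.5% applies instead.
The additional-duty order on 9666.13 targets Astovia, not Talova; it does not apply.
Duty = £241,061.16 × 6.5% = £15,668.98.
Total = £212,135.93 + £15,668.98 = £227,804.91.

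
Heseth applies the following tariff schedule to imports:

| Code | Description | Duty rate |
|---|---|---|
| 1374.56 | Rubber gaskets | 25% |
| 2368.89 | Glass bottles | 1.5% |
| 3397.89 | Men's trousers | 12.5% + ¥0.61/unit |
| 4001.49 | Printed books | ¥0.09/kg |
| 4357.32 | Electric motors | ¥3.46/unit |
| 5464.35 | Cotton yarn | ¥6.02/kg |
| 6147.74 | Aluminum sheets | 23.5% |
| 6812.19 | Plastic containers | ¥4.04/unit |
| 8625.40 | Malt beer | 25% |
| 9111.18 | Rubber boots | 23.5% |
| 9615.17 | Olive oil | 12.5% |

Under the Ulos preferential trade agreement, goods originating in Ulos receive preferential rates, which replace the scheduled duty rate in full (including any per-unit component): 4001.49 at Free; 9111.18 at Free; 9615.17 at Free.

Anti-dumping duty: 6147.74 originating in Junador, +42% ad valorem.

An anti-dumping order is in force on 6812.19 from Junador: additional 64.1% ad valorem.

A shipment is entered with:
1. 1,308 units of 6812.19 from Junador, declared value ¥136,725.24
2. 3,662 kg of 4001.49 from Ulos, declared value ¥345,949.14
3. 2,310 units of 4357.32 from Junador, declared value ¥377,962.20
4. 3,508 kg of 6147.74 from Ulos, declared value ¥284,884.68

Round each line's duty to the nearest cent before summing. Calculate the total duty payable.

¥167,865.70

Line 1 (6812.19, Junador, 1,308 units, ¥136,725.24):
Base rate for 6812.19 is ¥4.04/unit.
Additional duty on 6812.19 from Junador: +64.1% ad valorem. Applied ad valorem rate = 64.1%.
Duty = ¥136,725.24 × 64.1% + 1,308 × ¥4.04 = ¥92,925.20.
Line 2 (4001.49, Ulos, 3,662 kg, ¥345,949.14):
Base rate for 4001.49 is ¥0.09/kg.
Origin Ulos qualifies under the Heseth–Ulos agreement and 4001.49 is covered: preferential rate Free applies instead.
Duty = ¥345,949.14 × 0% = ¥0.00.
Line 3 (4357.32, Junador, 2,310 units, ¥377,962.20):
Base rate for 4357.32 is ¥3.46/unit.
Duty = 2,310 × ¥3.46 = ¥7,992.60.
Line 4 (6147.74, Ulos, 3,508 kg, ¥284,884.68):
Base rate for 6147.74 is 23.5%.
Origin Ulos is the FTA partner but 6147.74 is not on the preference list; base rate stands.
The additional-duty order on 6147.74 targets Junador, not Ulos; it does not apply.
Duty = ¥284,884.68 × 23.5% = ¥66,947.90.
Total = ¥92,925.20 + ¥0.00 + ¥7,992.60 + ¥66,947.90 = ¥167,865.70.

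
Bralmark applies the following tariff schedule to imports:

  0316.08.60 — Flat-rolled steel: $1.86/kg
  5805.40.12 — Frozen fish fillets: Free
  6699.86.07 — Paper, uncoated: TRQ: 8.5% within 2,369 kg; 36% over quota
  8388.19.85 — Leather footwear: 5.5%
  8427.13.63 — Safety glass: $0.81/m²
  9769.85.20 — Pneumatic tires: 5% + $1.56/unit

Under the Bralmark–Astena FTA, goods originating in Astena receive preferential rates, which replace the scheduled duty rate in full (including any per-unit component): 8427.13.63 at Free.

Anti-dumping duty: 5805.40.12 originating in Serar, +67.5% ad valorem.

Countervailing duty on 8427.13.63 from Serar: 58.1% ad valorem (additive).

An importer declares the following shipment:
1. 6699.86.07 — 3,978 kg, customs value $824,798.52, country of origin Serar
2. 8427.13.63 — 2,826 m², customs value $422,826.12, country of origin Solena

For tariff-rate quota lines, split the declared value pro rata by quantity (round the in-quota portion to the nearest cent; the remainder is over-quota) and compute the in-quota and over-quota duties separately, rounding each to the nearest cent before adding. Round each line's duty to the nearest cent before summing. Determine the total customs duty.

$164,139.70

Line 1 (6699.86.07, Serar, 3,978 kg, $824,798.52):
Code 6699.86.07 is under a tariff-rate quota (threshold 2,369 kg). In-quota: 2,369 kg at 8.5%; over-quota: 1,609 kg at 36%.
Pro-rata value split: in-quota = $824,798.52 × 2,369/3,978 = $491,188.46; over-quota = $824,798.52 − $491,188.46 = $333,610.06.
In-quota duty = $491,188.46 × 8.5% = $41,751.02. Over-quota duty = $333,610.06 × 36% = $120,099.62.
Line duty = $41,751.02 + $120,099.62 = $161,850.64.
Line 2 (8427.13.63, Solena, 2,826 m², $422,826.12):
Base rate for 8427.13.63 is $0.81/m².
8427.13.63 has an FTA preferential rate, but origin Solena is not Astena; base rate stands.
The additional-duty order on 8427.13.63 targets Serar, not Solena; it does not apply.
Duty = 2,826 × $0.81 = $2,289.06.
Total = $161,850.64 + $2,289.06 = $164,139.70.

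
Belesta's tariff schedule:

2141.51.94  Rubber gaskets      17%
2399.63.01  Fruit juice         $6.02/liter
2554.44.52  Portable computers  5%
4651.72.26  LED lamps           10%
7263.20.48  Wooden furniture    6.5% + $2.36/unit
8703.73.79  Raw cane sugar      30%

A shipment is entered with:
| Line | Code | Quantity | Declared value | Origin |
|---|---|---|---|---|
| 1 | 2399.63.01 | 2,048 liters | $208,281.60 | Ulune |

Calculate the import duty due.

$12,328.96

Line 1 (2399.63.01, Ulune, 2,048 liters, $208,281.60):
Base rate for 2399.63.01 is $6.02/liter.
Duty = 2,048 × $6.02 = $12,328.96.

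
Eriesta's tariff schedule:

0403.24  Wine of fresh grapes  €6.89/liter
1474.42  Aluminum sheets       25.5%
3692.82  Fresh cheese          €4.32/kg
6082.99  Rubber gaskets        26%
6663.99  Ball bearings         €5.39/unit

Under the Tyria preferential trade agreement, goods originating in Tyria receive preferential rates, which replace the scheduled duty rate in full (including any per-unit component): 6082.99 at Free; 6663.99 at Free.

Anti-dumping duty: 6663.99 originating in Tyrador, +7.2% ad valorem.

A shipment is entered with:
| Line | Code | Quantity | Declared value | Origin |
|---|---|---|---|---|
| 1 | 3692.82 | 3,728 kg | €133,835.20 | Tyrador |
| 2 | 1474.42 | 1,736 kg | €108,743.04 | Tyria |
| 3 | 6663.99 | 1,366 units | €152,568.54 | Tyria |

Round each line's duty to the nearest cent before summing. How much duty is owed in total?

€43,834.44

Line 1 (3692.82, Tyrador, 3,728 kg, €133,835.20):
Base rate for 3692.82 is €4.32/kg.
Duty = 3,728 × €4.32 = €16,104.96.
Line 2 (1474.42, Tyria, 1,736 kg, €108,743.04):
Base rate for 1474.42 is 25.5%.
Origin Tyria is the FTA partner but 1474.42 is not on the preference list; base rate stands.
Duty = €108,743.04 × 25.5% = €27,729.48.
Line 3 (6663.99, Tyria, 1,366 units, €152,568.54):
Base rate for 6663.99 is €5.39/unit.
Origin Tyria qualifies under the Eriesta–Tyria agreement and 6663.99 is covered: preferential rate Free applies instead.
The additional-duty order on 6663.99 targets Tyrador, not Tyria; it does not apply.
Duty = €152,568.54 × 0% = €0.00.
Total = €16,104.96 + €27,729.48 + €0.00 = €43,834.44.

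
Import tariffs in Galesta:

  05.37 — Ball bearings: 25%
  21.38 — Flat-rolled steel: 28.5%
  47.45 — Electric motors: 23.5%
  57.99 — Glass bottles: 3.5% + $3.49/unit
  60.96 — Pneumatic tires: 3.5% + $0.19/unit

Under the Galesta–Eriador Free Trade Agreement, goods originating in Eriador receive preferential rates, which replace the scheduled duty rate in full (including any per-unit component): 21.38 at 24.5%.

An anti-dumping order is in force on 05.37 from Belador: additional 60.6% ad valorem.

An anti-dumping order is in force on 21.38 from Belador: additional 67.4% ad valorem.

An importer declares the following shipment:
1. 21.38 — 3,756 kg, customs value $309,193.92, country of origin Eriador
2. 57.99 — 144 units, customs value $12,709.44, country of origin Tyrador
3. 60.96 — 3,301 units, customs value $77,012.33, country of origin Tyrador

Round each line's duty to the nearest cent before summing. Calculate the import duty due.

Line 1 (21.38, Eriador, 3,756 kg, $309,193.92):
Base rate for 21.38 is 28.5%.
Origin Eriador qualifies under the Galesta–Eriador agreement and 21.38 is covered: preferential rate 24.5% applies instead.
The additional-duty order on 21.38 targets Belador, not Eriador; it does not apply.
Duty = $309,193.92 × 24.5% = $75,752.51.
Line 2 (57.99, Tyrador, 144 units, $12,709.44):
Base rate for 57.99 is 3.5% + $3.49/unit.
Duty = $12,709.44 × 3.5% + 144 × $3.49 = $947.39.
Line 3 (60.96, Tyrador, 3,301 units, $77,012.33):
Base rate for 60.96 is 3.5% + $0.19/unit.
Duty = $77,012.33 × 3.5% + 3,301 × $0.19 = $3,322.62.
Total = $75,752.51 + $947.39 + $3,322.62 = $80,022.52.

$80,022.52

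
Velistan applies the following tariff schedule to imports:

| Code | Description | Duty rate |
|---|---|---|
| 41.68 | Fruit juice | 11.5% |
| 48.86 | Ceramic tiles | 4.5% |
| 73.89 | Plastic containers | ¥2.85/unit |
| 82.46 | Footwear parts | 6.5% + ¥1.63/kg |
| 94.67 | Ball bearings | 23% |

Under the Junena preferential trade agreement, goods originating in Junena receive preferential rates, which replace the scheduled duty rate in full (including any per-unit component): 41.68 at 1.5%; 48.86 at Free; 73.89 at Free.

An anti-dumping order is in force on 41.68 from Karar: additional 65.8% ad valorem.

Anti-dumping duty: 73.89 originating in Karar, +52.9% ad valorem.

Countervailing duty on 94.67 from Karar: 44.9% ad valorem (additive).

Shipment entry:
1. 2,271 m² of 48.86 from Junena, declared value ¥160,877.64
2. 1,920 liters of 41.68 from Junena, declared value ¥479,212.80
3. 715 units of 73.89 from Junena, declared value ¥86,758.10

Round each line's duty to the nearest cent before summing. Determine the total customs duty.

¥7,188.19

Line 1 (48.86, Junena, 2,271 m², ¥160,877.64):
Base rate for 48.86 is 4.5%.
Origin Junena qualifies under the Velistan–Junena agreement and 48.86 is covered: preferential rate Free applies instead.
Duty = ¥160,877.64 × 0% = ¥0.00.
Line 2 (41.68, Junena, 1,920 liters, ¥479,212.80):
Base rate for 41.68 is 11.5%.
Origin Junena qualifies under the Velistan–Junena agreement and 41.68 is covered: preferential rate 1.5% applies instead.
The additional-duty order on 41.68 targets Karar, not Junena; it does not apply.
Duty = ¥479,212.80 × 1.5% = ¥7,188.19.
Line 3 (73.89, Junena, 715 units, ¥86,758.10):
Base rate for 73.89 is ¥2.85/unit.
Origin Junena qualifies under the Velistan–Junena agreement and 73.89 is covered: preferential rate Free applies instead.
The additional-duty order on 73.89 targets Karar, not Junena; it does not apply.
Duty = ¥86,758.10 × 0% = ¥0.00.
Total = ¥0.00 + ¥7,188.19 + ¥0.00 = ¥7,188.19.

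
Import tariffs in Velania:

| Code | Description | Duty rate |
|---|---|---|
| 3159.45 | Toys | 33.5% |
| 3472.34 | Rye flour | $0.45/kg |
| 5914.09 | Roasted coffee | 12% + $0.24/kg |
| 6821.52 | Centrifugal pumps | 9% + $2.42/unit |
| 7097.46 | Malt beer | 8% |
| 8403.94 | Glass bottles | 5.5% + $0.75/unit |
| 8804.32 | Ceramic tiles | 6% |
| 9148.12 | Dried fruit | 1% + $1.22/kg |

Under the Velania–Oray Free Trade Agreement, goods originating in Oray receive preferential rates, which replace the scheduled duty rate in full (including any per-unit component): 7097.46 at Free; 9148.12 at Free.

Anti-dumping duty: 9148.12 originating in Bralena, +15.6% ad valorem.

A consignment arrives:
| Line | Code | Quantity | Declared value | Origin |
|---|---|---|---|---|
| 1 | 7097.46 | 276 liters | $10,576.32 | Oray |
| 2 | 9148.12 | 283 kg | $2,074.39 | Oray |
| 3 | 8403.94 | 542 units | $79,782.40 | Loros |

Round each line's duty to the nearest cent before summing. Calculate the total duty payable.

$4,794.53

Line 1 (7097.46, Oray, 276 liters, $10,576.32):
Base rate for 7097.46 is 8%.
Origin Oray qualifies under the Velania–Oray agreement and 7097.46 is covered: preferential rate Free applies instead.
Duty = $10,576.32 × 0% = $0.00.
Line 2 (9148.12, Oray, 283 kg, $2,074.39):
Base rate for 9148.12 is 1% + $1.22/kg.
Origin Oray qualifies under the Velania–Oray agreement and 9148.12 is covered: preferential rate Free applies instead.
The additional-duty order on 9148.12 targets Bralena, not Oray; it does not apply.
Duty = $2,074.39 × 0% = $0.00.
Line 3 (8403.94, Loros, 542 units, $79,782.40):
Base rate for 8403.94 is 5.5% + $0.75/unit.
Duty = $79,782.40 × 5.5% + 542 × $0.75 = $4,794.53.
Total = $0.00 + $0.00 + $4,794.53 = $4,794.53.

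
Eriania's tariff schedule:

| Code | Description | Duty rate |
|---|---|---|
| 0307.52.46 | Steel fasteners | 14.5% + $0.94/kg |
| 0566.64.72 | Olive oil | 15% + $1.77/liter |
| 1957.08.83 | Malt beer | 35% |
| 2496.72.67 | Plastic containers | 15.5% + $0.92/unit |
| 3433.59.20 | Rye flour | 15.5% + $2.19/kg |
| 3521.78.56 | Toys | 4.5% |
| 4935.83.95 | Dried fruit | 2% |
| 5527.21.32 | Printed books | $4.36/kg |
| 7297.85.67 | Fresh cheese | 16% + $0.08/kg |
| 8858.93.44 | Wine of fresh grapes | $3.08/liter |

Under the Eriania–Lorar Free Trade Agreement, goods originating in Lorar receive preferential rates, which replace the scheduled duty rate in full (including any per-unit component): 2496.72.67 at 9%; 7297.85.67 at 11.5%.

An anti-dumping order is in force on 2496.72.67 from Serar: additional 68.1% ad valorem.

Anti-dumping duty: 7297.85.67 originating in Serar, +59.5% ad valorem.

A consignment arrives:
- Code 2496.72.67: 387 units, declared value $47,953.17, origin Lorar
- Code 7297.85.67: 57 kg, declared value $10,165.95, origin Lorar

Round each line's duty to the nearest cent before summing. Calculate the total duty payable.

$5,484.87

Line 1 (2496.72.67, Lorar, 387 units, $47,953.17):
Base rate for 2496.72.67 is 15.5% + $0.92/unit.
Origin Lorar qualifies under the Eriania–Lorar agreement and 2496.72.67 is covered: preferential rate 9% applies instead.
The additional-duty order on 2496.72.67 targets Serar, not Lorar; it does not apply.
Duty = $47,953.17 × 9% = $4,315.79.
Line 2 (7297.85.67, Lorar, 57 kg, $10,165.95):
Base rate for 7297.85.67 is 16% + $0.08/kg.
Origin Lorar qualifies under the Eriania–Lorar agreement and 7297.85.67 is covered: preferential rate 11.5% applies instead.
The additional-duty order on 7297.85.67 targets Serar, not Lorar; it does not apply.
Duty = $10,165.95 × 11.5% = $1,169.08.
Total = $4,315.79 + $1,169.08 = $5,484.87.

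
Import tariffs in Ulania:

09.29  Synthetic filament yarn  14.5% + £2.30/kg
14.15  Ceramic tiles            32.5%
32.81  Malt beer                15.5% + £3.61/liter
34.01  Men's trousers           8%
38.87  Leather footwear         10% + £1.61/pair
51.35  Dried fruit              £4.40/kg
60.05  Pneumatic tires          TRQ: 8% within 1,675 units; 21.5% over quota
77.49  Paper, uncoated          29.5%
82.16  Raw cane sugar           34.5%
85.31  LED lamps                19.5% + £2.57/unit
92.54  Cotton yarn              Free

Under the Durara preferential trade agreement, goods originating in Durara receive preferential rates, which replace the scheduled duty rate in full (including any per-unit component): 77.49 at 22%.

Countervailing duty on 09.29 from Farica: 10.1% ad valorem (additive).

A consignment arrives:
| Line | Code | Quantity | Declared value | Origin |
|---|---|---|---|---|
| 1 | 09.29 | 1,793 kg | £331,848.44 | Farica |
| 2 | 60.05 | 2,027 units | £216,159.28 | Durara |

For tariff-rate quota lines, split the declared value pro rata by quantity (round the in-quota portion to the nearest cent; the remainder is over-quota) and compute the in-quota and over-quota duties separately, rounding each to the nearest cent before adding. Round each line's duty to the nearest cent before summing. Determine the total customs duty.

Line 1 (09.29, Farica, 1,793 kg, £331,848.44):
Base rate for 09.29 is 14.5% + £2.30/kg.
Additional duty on 09.29 from Farica: +10.1%. Applied ad valorem rate: 14.5% + 10.1% = 24.6%.
Duty = £331,848.44 × 24.6% + 1,793 × £2.30 = £85,758.62.
Line 2 (60.05, Durara, 2,027 units, £216,159.28):
Code 60.05 is under a tariff-rate quota (threshold 1,675 units). In-quota: 1,675 units at 8%; over-quota: 352 units at 21.5%.
Pro-rata value split: in-quota = £216,159.28 × 1,675/2,027 = £178,622.00; over-quota = £216,159.28 − £178,622.00 = £37,537.28.
In-quota duty = £178,622.00 × 8% = £14,289.76. Over-quota duty = £37,537.28 × 21.5% = £8,070.52.
Line duty = £14,289.76 + £8,070.52 = £22,360.28.
Total = £85,758.62 + £22,360.28 = £108,118.90.

£108,118.90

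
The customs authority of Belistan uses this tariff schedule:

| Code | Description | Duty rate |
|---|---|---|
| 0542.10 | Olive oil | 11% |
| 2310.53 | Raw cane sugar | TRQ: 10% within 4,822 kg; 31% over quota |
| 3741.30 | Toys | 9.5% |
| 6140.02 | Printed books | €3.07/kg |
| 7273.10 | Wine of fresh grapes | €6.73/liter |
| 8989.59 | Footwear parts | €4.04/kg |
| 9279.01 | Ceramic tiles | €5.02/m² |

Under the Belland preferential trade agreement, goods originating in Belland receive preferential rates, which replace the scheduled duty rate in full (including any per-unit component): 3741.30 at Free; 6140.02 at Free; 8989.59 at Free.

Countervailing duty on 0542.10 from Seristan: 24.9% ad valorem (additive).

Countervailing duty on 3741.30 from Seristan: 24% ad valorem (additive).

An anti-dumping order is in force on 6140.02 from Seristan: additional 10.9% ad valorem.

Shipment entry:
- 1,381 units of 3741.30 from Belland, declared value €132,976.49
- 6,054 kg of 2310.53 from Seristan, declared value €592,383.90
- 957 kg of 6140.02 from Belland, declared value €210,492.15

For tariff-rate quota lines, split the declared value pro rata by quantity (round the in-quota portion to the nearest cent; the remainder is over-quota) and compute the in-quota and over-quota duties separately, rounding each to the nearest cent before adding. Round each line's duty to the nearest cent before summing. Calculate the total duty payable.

Line 1 (3741.30, Belland, 1,381 units, €132,976.49):
Base rate for 3741.30 is 9.5%.
Origin Belland qualifies under the Belistan–Belland agreement and 3741.30 is covered: preferential rate Free applies instead.
The additional-duty order on 3741.30 targets Seristan, not Belland; it does not apply.
Duty = €132,976.49 × 0% = €0.00.
Line 2 (2310.53, Seristan, 6,054 kg, €592,383.90):
Code 2310.53 is under a tariff-rate quota (threshold 4,822 kg). In-quota: 4,822 kg at 10%; over-quota: 1,232 kg at 31%.
Pro-rata value split: in-quota = €592,383.90 × 4,822/6,054 = €471,832.70; over-quota = €592,383.90 − €471,832.70 = €120,551.20.
In-quota duty = €471,832.70 × 10% = €47,183.27. Over-quota duty = €120,551.20 × 31% = €37,370.87.
Line duty = €47,183.27 + €37,370.87 = €84,554.14.
Line 3 (6140.02, Belland, 957 kg, €210,492.15):
Base rate for 6140.02 is €3.07/kg.
Origin Belland qualifies under the Belistan–Belland agreement and 6140.02 is covered: preferential rate Free applies instead.
The additional-duty order on 6140.02 targets Seristan, not Belland; it does not apply.
Duty = €210,492.15 × 0% = €0.00.
Total = €0.00 + €84,554.14 + €0.00 = €84,554.14.

€84,554.14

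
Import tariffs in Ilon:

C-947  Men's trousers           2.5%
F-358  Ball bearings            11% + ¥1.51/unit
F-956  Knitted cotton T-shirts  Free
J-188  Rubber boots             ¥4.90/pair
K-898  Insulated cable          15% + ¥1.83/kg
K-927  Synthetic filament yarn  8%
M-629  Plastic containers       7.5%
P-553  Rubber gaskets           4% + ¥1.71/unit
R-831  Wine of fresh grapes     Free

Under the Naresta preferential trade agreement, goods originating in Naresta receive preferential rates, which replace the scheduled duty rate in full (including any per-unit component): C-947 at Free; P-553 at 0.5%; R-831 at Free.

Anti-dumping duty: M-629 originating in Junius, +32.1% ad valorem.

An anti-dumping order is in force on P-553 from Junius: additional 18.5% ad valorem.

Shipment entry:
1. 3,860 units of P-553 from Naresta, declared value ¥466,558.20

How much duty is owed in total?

¥2,332.79

Line 1 (P-553, Naresta, 3,860 units, ¥466,558.20):
Base rate for P-553 is 4% + ¥1.71/unit.
Origin Naresta qualifies under the Ilon–Naresta agreement and P-553 is covered: preferential rate 0.5% applies instead.
The additional-duty order on P-553 targets Junius, not Naresta; it does not apply.
Duty = ¥466,558.20 × 0.5% = ¥2,332.79.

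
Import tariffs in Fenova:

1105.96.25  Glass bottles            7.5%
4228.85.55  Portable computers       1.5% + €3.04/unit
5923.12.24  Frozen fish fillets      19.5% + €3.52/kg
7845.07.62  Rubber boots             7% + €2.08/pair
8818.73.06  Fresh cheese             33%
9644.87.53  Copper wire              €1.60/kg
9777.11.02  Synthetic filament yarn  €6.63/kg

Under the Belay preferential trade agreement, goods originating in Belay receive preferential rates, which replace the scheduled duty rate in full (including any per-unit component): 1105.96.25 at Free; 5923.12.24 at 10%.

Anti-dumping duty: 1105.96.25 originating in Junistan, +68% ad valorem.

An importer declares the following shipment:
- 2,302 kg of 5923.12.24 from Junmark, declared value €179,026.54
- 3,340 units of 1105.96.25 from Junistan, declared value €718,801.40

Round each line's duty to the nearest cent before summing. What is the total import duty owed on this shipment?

Line 1 (5923.12.24, Junmark, 2,302 kg, €179,026.54):
Base rate for 5923.12.24 is 19.5% + €3.52/kg.
5923.12.24 has an FTA preferential rate, but origin Junmark is not Belay; base rate stands.
Duty = €179,026.54 × 19.5% + 2,302 × €3.52 = €43,013.22.
Line 2 (1105.96.25, Junistan, 3,340 units, €718,801.40):
Base rate for 1105.96.25 is 7.5%.
1105.96.25 has an FTA preferential rate, but origin Junistan is not Belay; base rate stands.
Additional duty on 1105.96.25 from Junistan: +68%. Applied ad valorem rate: 7.5% + 68% = 75.5%.
Duty = €718,801.40 × 75.5% = €542,695.06.
Total = €43,013.22 + €542,695.06 = €585,708.28.

€585,708.28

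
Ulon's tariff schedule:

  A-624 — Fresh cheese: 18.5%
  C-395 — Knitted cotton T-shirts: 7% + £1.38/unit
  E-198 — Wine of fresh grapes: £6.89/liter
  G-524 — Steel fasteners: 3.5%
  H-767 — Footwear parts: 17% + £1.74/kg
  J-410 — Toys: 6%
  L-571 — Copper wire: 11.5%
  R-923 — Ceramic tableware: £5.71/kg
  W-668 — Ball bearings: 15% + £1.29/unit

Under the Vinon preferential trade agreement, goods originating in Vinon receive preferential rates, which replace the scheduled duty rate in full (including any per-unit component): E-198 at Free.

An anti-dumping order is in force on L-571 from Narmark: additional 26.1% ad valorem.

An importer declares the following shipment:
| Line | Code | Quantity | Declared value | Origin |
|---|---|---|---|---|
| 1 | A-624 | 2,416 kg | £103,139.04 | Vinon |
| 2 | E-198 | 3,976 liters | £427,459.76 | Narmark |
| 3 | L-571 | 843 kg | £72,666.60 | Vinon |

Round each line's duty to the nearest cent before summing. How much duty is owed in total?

Line 1 (A-624, Vinon, 2,416 kg, £103,139.04):
Base rate for A-624 is 18.5%.
Origin Vinon is the FTA partner but A-624 is not on the preference list; base rate stands.
Duty = £103,139.04 × 18.5% = £19,080.72.
Line 2 (E-198, Narmark, 3,976 liters, £427,459.76):
Base rate for E-198 is £6.89/liter.
E-198 has an FTA preferential rate, but origin Narmark is not Vinon; base rate stands.
Duty = 3,976 × £6.89 = £27,394.64.
Line 3 (L-571, Vinon, 843 kg, £72,666.60):
Base rate for L-571 is 11.5%.
Origin Vinon is the FTA partner but L-571 is not on the preference list; base rate stands.
The additional-duty order on L-571 targets Narmark, not Vinon; it does not apply.
Duty = £72,666.60 × 11.5% = £8,356.66.
Total = £19,080.72 + £27,394.64 + £8,356.66 = £54,832.02.

£54,832.02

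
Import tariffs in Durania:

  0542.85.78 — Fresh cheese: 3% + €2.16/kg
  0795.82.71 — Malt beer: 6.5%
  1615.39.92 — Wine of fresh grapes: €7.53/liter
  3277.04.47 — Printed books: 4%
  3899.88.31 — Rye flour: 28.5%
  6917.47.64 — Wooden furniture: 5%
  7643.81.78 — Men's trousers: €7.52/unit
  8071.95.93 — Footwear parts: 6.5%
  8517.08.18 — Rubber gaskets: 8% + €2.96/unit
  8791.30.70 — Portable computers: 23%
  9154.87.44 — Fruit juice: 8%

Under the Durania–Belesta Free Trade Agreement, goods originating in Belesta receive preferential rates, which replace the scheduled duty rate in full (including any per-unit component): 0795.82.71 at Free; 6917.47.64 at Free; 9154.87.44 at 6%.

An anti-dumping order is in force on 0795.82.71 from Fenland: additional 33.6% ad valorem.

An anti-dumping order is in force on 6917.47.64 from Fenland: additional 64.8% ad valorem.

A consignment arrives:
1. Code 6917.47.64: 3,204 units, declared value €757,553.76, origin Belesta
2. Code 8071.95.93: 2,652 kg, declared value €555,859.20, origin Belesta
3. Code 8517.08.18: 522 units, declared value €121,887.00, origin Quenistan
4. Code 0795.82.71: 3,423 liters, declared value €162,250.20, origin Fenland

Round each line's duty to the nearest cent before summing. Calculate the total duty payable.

€112,489.26

Line 1 (6917.47.64, Belesta, 3,204 units, €757,553.76):
Base rate for 6917.47.64 is 5%.
Origin Belesta qualifies under the Durania–Belesta agreement and 6917.47.64 is covered: preferential rate Free applies instead.
The additional-duty order on 6917.47.64 targets Fenland, not Belesta; it does not apply.
Duty = €757,553.76 × 0% = €0.00.
Line 2 (8071.95.93, Belesta, 2,652 kg, €555,859.20):
Base rate for 8071.95.93 is 6.5%.
Origin Belesta is the FTA partner but 8071.95.93 is not on the preference list; base rate stands.
Duty = €555,859.20 × 6.5% = €36,130.85.
Line 3 (8517.08.18, Quenistan, 522 units, €121,887.00):
Base rate for 8517.08.18 is 8% + €2.96/unit.
Duty = €121,887.00 × 8% + 522 × €2.96 = €11,296.08.
Line 4 (0795.82.71, Fenland, 3,423 liters, €162,250.20):
Base rate for 0795.82.71 is 6.5%.
0795.82.71 has an FTA preferential rate, but origin Fenland is not Belesta; base rate stands.
Additional duty on 0795.82.71 from Fenland: +33.6%. Applied ad valorem rate: 6.5% + 33.6% = 40.1%.
Duty = €162,250.20 × 40.1% = €65,062.33.
Total = €0.00 + €36,130.85 + €11,296.08 + €65,062.33 = €112,489.26.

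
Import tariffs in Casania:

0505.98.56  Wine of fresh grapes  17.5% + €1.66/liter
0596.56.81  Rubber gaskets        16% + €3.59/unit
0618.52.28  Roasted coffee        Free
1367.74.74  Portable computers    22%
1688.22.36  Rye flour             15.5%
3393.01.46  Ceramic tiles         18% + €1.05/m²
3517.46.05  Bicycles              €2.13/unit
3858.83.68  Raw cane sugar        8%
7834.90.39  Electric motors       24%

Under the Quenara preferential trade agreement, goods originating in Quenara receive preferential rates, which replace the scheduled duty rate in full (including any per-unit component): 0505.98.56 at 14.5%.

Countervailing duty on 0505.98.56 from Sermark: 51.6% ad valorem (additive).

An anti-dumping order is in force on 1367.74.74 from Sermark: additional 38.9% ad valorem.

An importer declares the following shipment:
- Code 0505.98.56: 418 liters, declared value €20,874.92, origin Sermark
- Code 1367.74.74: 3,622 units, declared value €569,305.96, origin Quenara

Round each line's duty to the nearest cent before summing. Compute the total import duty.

Line 1 (0505.98.56, Sermark, 418 liters, €20,874.92):
Base rate for 0505.98.56 is 17.5% + €1.66/liter.
0505.98.56 has an FTA preferential rate, but origin Sermark is not Quenara; base rate stands.
Additional duty on 0505.98.56 from Sermark: +51.6%. Applied ad valorem rate: 17.5% + 51.6% = 69.1%.
Duty = €20,874.92 × 69.1% + 418 × €1.66 = €15,118.45.
Line 2 (1367.74.74, Quenara, 3,622 units, €569,305.96):
Base rate for 1367.74.74 is 22%.
Origin Quenara is the FTA partner but 1367.74.74 is not on the preference list; base rate stands.
The additional-duty order on 1367.74.74 targets Sermark, not Quenara; it does not apply.
Duty = €569,305.96 × 22% = €125,247.31.
Total = €15,118.45 + €125,247.31 = €140,365.76.

€140,365.76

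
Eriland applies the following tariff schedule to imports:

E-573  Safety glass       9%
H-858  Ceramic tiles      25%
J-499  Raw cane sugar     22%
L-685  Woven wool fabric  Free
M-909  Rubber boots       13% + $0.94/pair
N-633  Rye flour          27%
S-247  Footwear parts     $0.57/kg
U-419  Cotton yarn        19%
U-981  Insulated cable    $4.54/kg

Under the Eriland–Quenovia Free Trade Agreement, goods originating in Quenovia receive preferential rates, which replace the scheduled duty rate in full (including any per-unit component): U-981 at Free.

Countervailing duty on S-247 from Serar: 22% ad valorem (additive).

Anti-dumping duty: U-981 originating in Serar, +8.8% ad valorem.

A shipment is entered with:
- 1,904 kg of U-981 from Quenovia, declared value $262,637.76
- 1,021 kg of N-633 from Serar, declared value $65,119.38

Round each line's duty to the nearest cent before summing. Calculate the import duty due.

$17,582.23

Line 1 (U-981, Quenovia, 1,904 kg, $262,637.76):
Base rate for U-981 is $4.54/kg.
Origin Quenovia qualifies under the Eriland–Quenovia agreement and U-981 is covered: preferential rate Free applies instead.
The additional-duty order on U-981 targets Serar, not Quenovia; it does not apply.
Duty = $262,637.76 × 0% = $0.00.
Line 2 (N-633, Serar, 1,021 kg, $65,119.38):
Base rate for N-633 is 27%.
Duty = $65,119.38 × 27% = $17,582.23.
Total = $0.00 + $17,582.23 = $17,582.23.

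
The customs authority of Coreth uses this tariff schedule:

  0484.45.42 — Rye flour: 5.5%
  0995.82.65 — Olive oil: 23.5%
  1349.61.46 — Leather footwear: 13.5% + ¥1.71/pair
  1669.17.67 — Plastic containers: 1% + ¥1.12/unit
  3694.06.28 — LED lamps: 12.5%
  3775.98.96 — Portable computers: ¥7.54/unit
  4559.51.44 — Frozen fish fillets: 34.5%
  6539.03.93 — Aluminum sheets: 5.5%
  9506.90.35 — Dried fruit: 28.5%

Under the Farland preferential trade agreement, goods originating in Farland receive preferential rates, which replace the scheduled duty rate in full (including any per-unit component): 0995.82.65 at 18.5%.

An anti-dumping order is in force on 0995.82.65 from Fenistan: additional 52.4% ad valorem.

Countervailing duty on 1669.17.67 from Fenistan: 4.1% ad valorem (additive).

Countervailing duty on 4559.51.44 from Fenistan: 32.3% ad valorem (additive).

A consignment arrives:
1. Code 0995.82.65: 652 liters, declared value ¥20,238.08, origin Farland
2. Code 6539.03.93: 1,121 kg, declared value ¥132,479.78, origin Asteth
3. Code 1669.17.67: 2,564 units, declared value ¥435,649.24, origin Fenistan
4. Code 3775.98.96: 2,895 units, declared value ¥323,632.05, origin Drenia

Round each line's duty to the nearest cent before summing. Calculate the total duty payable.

Line 1 (0995.82.65, Farland, 652 liters, ¥20,238.08):
Base rate for 0995.82.65 is 23.5%.
Origin Farland qualifies under the Coreth–Farland agreement and 0995.82.65 is covered: preferential rate 18.5% applies instead.
The additional-duty order on 0995.82.65 targets Fenistan, not Farland; it does not apply.
Duty = ¥20,238.08 × 18.5% = ¥3,744.04.
Line 2 (6539.03.93, Asteth, 1,121 kg, ¥132,479.78):
Base rate for 6539.03.93 is 5.5%.
Duty = ¥132,479.78 × 5.5% = ¥7,286.39.
Line 3 (1669.17.67, Fenistan, 2,564 units, ¥435,649.24):
Base rate for 1669.17.67 is 1% + ¥1.12/unit.
Additional duty on 1669.17.67 from Fenistan: +4.1%. Applied ad valorem rate: 1% + 4.1% = 5.1%.
Duty = ¥435,649.24 × 5.1% + 2,564 × ¥1.12 = ¥25,089.79.
Line 4 (3775.98.96, Drenia, 2,895 units, ¥323,632.05):
Base rate for 3775.98.96 is ¥7.54/unit.
Duty = 2,895 × ¥7.54 = ¥21,828.30.
Total = ¥3,744.04 + ¥7,286.39 + ¥25,089.79 + ¥21,828.30 = ¥57,948.52.

¥57,948.52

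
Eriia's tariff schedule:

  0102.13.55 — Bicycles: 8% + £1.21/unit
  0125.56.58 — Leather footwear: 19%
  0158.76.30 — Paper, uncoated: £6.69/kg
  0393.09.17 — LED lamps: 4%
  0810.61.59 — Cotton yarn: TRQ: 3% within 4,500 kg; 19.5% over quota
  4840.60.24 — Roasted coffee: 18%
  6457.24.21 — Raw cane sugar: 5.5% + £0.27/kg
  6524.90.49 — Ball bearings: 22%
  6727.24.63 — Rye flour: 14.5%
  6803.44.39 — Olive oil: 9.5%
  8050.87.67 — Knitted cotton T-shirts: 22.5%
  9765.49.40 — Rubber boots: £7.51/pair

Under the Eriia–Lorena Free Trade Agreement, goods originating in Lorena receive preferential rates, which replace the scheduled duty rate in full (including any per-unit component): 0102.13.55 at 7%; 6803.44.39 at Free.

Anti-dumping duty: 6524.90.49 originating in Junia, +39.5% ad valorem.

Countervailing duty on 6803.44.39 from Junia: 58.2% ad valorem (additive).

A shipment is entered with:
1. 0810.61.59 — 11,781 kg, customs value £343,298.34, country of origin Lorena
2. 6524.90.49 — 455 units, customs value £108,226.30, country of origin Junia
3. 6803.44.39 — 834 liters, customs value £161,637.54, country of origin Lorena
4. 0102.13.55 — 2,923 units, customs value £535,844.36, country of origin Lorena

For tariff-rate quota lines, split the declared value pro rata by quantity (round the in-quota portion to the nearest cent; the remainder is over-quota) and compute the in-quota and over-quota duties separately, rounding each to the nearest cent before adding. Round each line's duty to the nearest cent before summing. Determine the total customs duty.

£149,375.01

Line 1 (0810.61.59, Lorena, 11,781 kg, £343,298.34):
Code 0810.61.59 is under a tariff-rate quota (threshold 4,500 kg). In-quota: 4,500 kg at 3%; over-quota: 7,281 kg at 19.5%.
Pro-rata value split: in-quota = £343,298.34 × 4,500/11,781 = £131,130.00; over-quota = £343,298.34 − £131,130.00 = £212,168.34.
In-quota duty = £131,130.00 × 3% = £3,933.90. Over-quota duty = £212,168.34 × 19.5% = £41,372.83.
Line duty = £3,933.90 + £41,372.83 = £45,306.73.
Line 2 (6524.90.49, Junia, 455 units, £108,226.30):
Base rate for 6524.90.49 is 22%.
Additional duty on 6524.90.49 from Junia: +39.5%. Applied ad valorem rate: 22% + 39.5% = 61.5%.
Duty = £108,226.30 × 61.5% = £66,559.17.
Line 3 (6803.44.39, Lorena, 834 liters, £161,637.54):
Base rate for 6803.44.39 is 9.5%.
Origin Lorena qualifies under the Eriia–Lorena agreement and 6803.44.39 is covered: preferential rate Free applies instead.
The additional-duty order on 6803.44.39 targets Junia, not Lorena; it does not apply.
Duty = £161,637.54 × 0% = £0.00.
Line 4 (0102.13.55, Lorena, 2,923 units, £535,844.36):
Base rate for 0102.13.55 is 8% + £1.21/unit.
Origin Lorena qualifies under the Eriia–Lorena agreement and 0102.13.55 is covered: preferential rate 7% applies instead.
Duty = £535,844.36 × 7% = £37,509.11.
Total = £45,306.73 + £66,559.17 + £0.00 + £37,509.11 = £149,375.01.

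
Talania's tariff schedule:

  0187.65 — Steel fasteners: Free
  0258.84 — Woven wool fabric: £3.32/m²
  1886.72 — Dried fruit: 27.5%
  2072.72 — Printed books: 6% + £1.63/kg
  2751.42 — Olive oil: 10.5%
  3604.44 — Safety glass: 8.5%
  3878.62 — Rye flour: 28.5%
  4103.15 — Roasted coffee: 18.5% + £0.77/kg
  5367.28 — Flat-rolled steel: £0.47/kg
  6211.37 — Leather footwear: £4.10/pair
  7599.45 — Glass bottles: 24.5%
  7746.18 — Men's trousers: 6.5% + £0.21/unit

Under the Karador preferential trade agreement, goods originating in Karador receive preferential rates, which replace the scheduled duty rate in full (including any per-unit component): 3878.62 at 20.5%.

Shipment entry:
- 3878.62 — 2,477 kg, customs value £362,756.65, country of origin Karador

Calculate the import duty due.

Line 1 (3878.62, Karador, 2,477 kg, £362,756.65):
Base rate for 3878.62 is 28.5%.
Origin Karador qualifies under the Talania–Karador agreement and 3878.62 is covered: preferential rate 20.5% applies instead.
Duty = £362,756.65 × 20.5% = £74,365.11.

£74,365.11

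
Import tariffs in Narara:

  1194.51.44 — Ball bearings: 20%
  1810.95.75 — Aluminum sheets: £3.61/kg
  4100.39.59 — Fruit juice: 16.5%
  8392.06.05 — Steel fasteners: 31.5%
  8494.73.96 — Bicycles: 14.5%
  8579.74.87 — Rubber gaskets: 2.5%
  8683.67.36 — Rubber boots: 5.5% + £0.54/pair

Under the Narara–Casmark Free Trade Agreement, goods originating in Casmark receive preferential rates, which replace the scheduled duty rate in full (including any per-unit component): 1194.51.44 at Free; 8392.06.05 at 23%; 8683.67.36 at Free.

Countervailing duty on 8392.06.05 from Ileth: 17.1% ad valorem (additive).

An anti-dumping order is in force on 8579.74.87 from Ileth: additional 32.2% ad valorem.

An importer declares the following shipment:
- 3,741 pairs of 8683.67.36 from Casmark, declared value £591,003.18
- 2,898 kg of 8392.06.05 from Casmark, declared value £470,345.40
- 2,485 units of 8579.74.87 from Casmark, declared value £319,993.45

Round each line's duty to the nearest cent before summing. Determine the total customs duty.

Line 1 (8683.67.36, Casmark, 3,741 pairs, £591,003.18):
Base rate for 8683.67.36 is 5.5% + £0.54/pair.
Origin Casmark qualifies under the Narara–Casmark agreement and 8683.67.36 is covered: preferential rate Free applies instead.
Duty = £591,003.18 × 0% = £0.00.
Line 2 (8392.06.05, Casmark, 2,898 kg, £470,345.40):
Base rate for 8392.06.05 is 31.5%.
Origin Casmark qualifies under the Narara–Casmark agreement and 8392.06.05 is covered: preferential rate 23% applies instead.
The additional-duty order on 8392.06.05 targets Ileth, not Casmark; it does not apply.
Duty = £470,345.40 × 23% = £108,179.44.
Line 3 (8579.74.87, Casmark, 2,485 units, £319,993.45):
Base rate for 8579.74.87 is 2.5%.
Origin Casmark is the FTA partner but 8579.74.87 is not on the preference list; base rate stands.
The additional-duty order on 8579.74.87 targets Ileth, not Casmark; it does not apply.
Duty = £319,993.45 × 2.5% = £7,999.84.
Total = £0.00 + £108,179.44 + £7,999.84 = £116,179.28.

£116,179.28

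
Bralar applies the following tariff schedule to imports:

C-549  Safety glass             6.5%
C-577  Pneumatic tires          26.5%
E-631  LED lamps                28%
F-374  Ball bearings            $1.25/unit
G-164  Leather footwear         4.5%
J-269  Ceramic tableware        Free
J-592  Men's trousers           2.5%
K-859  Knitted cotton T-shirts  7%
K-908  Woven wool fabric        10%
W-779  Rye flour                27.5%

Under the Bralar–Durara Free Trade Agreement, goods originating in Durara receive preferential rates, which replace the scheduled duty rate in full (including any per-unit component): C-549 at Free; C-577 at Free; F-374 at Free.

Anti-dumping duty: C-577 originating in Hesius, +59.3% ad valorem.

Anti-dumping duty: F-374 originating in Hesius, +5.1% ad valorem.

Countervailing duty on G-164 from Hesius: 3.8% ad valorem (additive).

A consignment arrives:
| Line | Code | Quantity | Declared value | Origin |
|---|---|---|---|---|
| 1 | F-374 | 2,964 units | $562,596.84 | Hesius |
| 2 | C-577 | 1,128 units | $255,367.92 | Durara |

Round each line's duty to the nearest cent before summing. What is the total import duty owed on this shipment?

$32,397.44

Line 1 (F-374, Hesius, 2,964 units, $562,596.84):
Base rate for F-374 is $1.25/unit.
F-374 has an FTA preferential rate, but origin Hesius is not Durara; base rate stands.
Additional duty on F-374 from Hesius: +5.1% ad valorem. Applied ad valorem rate = 5.1%.
Duty = $562,596.84 × 5.1% + 2,964 × $1.25 = $32,397.44.
Line 2 (C-577, Durara, 1,128 units, $255,367.92):
Base rate for C-577 is 26.5%.
Origin Durara qualifies under the Bralar–Durara agreement and C-577 is covered: preferential rate Free applies instead.
The additional-duty order on C-577 targets Hesius, not Durara; it does not apply.
Duty = $255,367.92 × 0% = $0.00.
Total = $32,397.44 + $0.00 = $32,397.44.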